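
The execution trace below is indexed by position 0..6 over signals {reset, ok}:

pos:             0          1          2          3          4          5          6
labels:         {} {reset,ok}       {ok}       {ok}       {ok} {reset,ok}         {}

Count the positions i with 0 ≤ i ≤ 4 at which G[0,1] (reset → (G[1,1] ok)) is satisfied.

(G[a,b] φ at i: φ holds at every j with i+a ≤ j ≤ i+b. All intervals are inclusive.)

Evaluate at each i in [0,4]:
  i=0: ✓ (all of [0,1])
  i=1: ✓ (all of [1,2])
  i=2: ✓ (all of [2,3])
  i=3: ✓ (all of [3,4])
  i=4: ✗ (fails at j=5)
Positions where it holds: {0, 1, 2, 3} → 4.

4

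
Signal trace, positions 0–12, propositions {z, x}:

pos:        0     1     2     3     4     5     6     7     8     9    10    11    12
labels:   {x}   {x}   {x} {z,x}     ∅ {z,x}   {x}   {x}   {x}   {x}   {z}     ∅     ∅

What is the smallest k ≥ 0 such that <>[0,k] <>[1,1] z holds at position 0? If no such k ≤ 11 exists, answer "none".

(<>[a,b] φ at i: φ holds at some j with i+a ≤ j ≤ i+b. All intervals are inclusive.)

2

Scan j = 0,1,… for <>[1,1] z:
  j=0: fails
  j=1: fails
  j=2: holds
First hit at j=2, so smallest k = 2-0 = 2.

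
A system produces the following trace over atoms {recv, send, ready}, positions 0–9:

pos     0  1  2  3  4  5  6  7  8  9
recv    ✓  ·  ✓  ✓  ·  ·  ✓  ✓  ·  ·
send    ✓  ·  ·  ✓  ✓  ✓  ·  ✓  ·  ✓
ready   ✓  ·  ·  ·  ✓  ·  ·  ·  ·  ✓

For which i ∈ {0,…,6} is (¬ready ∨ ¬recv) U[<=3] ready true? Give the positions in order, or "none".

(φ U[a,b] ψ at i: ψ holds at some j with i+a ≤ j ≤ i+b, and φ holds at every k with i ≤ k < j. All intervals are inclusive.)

Evaluate at each i in [0,6]:
  i=0: ✓ (rhs at j=0)
  i=1: ✓ (rhs at j=4; lhs holds on [1,3])
  i=2: ✓ (rhs at j=4; lhs holds on [2,3])
  i=3: ✓ (rhs at j=4; lhs holds on [3,3])
  i=4: ✓ (rhs at j=4)
  i=5: ✗ (no rhs in [5,8])
  i=6: ✓ (rhs at j=9; lhs holds on [6,8])

0, 1, 2, 3, 4, 6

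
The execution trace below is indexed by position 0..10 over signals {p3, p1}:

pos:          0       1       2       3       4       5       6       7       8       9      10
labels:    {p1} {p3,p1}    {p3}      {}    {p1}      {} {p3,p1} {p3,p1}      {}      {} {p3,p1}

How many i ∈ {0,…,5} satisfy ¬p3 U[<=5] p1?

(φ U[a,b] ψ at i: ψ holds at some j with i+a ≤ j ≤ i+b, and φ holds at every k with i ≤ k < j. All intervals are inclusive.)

Evaluate at each i in [0,5]:
  i=0: ✓ (rhs at j=0)
  i=1: ✓ (rhs at j=1)
  i=2: ✗ (lhs fails at k=2 before rhs at j=4)
  i=3: ✓ (rhs at j=4; lhs holds on [3,3])
  i=4: ✓ (rhs at j=4)
  i=5: ✓ (rhs at j=6; lhs holds on [5,5])
Positions where it holds: {0, 1, 3, 4, 5} → 5.

5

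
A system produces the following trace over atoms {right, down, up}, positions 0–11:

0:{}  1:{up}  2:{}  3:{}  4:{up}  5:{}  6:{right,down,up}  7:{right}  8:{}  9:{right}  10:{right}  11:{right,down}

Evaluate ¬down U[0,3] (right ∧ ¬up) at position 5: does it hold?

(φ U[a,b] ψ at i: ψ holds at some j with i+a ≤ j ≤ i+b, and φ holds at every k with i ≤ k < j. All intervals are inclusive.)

False

Need some j in [5,8] with (right ∧ ¬up), and ¬down at every k in [5,j-1].
  j=5: (right ∧ ¬up) false.
  j=6: (right ∧ ¬up) false.
  j=7: (right ∧ ¬up) holds, but ¬down fails at k=6 → not this j.
  j=8: (right ∧ ¬up) false.
No j in the window works → until fails.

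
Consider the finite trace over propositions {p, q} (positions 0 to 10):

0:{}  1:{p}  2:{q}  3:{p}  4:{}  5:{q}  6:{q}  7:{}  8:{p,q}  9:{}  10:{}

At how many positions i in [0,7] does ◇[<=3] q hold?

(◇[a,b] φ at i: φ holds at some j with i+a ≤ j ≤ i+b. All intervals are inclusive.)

8

Evaluate at each i in [0,7]:
  i=0: ✓ (witness j=2)
  i=1: ✓ (witness j=2)
  i=2: ✓ (witness j=2)
  i=3: ✓ (witness j=5)
  i=4: ✓ (witness j=5)
  i=5: ✓ (witness j=5)
  i=6: ✓ (witness j=6)
  i=7: ✓ (witness j=8)
Positions where it holds: {0, 1, 2, 3, 4, 5, 6, 7} → 8.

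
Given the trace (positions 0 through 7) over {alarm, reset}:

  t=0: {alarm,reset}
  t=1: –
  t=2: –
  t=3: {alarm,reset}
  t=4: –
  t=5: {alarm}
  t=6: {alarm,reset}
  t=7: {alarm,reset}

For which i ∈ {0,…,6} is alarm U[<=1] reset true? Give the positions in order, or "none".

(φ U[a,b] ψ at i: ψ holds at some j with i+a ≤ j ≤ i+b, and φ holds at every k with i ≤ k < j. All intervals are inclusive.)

Evaluate at each i in [0,6]:
  i=0: ✓ (rhs at j=0)
  i=1: ✗ (no rhs in [1,2])
  i=2: ✗ (lhs fails at k=2 before rhs at j=3)
  i=3: ✓ (rhs at j=3)
  i=4: ✗ (no rhs in [4,5])
  i=5: ✓ (rhs at j=6; lhs holds on [5,5])
  i=6: ✓ (rhs at j=6)

0, 3, 5, 6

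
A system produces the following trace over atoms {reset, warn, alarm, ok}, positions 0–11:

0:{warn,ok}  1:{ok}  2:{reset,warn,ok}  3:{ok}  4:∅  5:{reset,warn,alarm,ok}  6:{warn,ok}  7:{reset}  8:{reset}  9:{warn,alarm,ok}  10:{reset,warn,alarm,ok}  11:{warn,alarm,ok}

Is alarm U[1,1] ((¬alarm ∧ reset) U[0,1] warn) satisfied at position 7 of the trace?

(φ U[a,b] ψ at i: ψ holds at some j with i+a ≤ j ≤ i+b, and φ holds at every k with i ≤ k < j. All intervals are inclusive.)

Need some j in [8,8] with ((¬alarm ∧ reset) U[0,1] warn), and alarm at every k in [7,j-1].
  j=8: ((¬alarm ∧ reset) U[0,1] warn) holds, but alarm fails at k=7 → not this j.
No j in the window works → until fails.

No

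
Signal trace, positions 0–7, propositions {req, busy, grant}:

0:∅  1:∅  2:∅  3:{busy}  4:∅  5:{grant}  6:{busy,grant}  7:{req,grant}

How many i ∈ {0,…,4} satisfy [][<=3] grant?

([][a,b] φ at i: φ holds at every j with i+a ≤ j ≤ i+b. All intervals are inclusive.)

0

Evaluate at each i in [0,4]:
  i=0: ✗ (fails at j=0)
  i=1: ✗ (fails at j=1)
  i=2: ✗ (fails at j=2)
  i=3: ✗ (fails at j=3)
  i=4: ✗ (fails at j=4)
Positions where it holds: {} → 0.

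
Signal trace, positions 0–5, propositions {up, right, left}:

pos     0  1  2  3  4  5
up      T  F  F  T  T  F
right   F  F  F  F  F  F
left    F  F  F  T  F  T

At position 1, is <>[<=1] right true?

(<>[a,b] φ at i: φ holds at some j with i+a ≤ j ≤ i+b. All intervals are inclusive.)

Check right at each j in [1,2]:
  j=1: false
  j=2: false
No position in the window satisfies it → formula fails.

False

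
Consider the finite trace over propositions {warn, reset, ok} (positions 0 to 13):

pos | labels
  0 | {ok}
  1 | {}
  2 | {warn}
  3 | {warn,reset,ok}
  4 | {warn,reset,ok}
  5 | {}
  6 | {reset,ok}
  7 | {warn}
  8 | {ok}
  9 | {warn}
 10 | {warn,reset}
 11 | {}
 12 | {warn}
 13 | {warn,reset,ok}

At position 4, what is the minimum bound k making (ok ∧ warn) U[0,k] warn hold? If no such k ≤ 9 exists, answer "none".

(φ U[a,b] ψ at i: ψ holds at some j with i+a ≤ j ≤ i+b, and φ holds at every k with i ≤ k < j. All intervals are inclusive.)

0

Need earliest j ≥ 4 with warn, and (ok ∧ warn) at every k in [4,j-1].
  j=4: rhs holds (empty prefix). k = 0.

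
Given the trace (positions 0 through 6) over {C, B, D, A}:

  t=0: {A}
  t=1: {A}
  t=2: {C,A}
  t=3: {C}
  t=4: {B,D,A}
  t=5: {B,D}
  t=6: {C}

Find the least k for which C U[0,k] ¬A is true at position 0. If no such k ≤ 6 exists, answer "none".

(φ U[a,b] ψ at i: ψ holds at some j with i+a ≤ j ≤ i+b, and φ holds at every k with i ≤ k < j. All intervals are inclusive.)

Need earliest j ≥ 0 with ¬A, and C at every k in [0,j-1].
  j=0: rhs fails.
  j=1: rhs fails.
  j=2: rhs fails.
  j=3: rhs holds but lhs fails at k=0.
  j=4: rhs fails.
  j=5: rhs holds but lhs fails at k=0.
  j=6: rhs holds but lhs fails at k=0.
No witness within the range → none.

none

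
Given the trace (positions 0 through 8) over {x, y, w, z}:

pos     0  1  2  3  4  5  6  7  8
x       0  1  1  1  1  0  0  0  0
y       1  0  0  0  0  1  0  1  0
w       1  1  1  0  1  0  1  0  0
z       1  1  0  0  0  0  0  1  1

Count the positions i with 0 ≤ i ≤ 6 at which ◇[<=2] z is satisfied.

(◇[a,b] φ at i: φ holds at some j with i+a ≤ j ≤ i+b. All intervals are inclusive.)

Evaluate at each i in [0,6]:
  i=0: ✓ (witness j=0)
  i=1: ✓ (witness j=1)
  i=2: ✗ (none in [2,4])
  i=3: ✗ (none in [3,5])
  i=4: ✗ (none in [4,6])
  i=5: ✓ (witness j=7)
  i=6: ✓ (witness j=7)
Positions where it holds: {0, 1, 5, 6} → 4.

4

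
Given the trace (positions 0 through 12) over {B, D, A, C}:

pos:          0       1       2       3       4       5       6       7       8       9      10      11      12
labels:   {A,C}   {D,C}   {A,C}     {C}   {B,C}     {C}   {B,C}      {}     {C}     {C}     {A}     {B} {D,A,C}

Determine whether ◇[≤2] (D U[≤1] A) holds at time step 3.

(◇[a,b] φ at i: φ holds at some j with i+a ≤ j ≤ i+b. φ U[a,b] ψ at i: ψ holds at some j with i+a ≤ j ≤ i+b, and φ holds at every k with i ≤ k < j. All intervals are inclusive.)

Does not hold

Check (D U[≤1] A) at each j in [3,5]:
  j=3: fails
  j=4: fails
  j=5: fails
No position in the window satisfies it → formula fails.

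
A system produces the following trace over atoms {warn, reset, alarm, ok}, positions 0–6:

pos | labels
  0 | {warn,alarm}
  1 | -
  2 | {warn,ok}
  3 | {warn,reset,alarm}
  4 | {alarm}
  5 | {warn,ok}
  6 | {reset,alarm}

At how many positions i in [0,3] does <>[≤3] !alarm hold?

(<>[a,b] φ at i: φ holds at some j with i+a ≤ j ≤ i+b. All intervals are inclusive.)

Evaluate at each i in [0,3]:
  i=0: ✓ (witness j=1)
  i=1: ✓ (witness j=1)
  i=2: ✓ (witness j=2)
  i=3: ✓ (witness j=5)
Positions where it holds: {0, 1, 2, 3} → 4.

4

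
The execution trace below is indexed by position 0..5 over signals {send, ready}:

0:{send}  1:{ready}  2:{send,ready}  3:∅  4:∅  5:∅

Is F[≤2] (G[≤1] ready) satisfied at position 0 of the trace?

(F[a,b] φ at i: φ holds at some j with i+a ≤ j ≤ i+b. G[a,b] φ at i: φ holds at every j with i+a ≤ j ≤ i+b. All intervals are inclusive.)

Yes

Check G[≤1] ready at each j in [0,2]:
  j=0: fails at 0
  j=1: holds on [1,2]
  j=2: fails at 3
Found at j=1 → formula holds.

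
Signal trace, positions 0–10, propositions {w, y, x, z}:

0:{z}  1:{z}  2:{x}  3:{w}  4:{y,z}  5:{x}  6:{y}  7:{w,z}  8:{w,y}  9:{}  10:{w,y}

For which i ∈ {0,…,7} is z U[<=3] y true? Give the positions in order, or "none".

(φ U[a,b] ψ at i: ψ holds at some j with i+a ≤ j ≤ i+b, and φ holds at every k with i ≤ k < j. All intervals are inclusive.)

Evaluate at each i in [0,7]:
  i=0: ✗ (no rhs in [0,3])
  i=1: ✗ (lhs fails at k=2 before rhs at j=4)
  i=2: ✗ (lhs fails at k=2 before rhs at j=4)
  i=3: ✗ (lhs fails at k=3 before rhs at j=4)
  i=4: ✓ (rhs at j=4)
  i=5: ✗ (lhs fails at k=5 before rhs at j=6)
  i=6: ✓ (rhs at j=6)
  i=7: ✓ (rhs at j=8; lhs holds on [7,7])

4, 6, 7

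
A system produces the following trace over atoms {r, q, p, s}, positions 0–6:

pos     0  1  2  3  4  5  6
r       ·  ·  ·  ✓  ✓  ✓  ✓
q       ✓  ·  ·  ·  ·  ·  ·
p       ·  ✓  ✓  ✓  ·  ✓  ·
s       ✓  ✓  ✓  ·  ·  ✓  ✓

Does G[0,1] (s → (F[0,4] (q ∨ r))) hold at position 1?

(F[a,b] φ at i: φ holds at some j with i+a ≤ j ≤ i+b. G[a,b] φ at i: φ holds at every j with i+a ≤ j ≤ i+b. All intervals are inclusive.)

True

Check (s → (F[0,4] (q ∨ r))) at every j in [1,2]:
  j=1: antecedent true; consequent holds (witness at 3) → ✓
  j=2: antecedent true; consequent holds (witness at 3) → ✓
All positions satisfy it → formula holds.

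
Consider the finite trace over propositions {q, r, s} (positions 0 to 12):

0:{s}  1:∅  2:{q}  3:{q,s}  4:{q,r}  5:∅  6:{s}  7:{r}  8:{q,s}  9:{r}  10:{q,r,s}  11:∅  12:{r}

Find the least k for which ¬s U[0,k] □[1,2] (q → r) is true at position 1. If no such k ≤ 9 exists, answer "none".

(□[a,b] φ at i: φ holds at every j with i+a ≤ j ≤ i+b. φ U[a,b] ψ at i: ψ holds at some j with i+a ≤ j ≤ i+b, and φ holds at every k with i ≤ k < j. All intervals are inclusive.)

Need earliest j ≥ 1 with □[1,2] (q → r), and ¬s at every k in [1,j-1].
  j=1: rhs fails.
  j=2: rhs fails.
  j=3: rhs holds; lhs holds on [1,2]. k = 2.

2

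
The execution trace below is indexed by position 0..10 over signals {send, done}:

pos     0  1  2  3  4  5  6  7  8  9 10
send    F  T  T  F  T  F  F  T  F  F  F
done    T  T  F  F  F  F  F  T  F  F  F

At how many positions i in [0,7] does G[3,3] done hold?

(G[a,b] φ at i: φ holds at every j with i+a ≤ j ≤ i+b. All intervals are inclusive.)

Evaluate at each i in [0,7]:
  i=0: ✗ (fails at j=3)
  i=1: ✗ (fails at j=4)
  i=2: ✗ (fails at j=5)
  i=3: ✗ (fails at j=6)
  i=4: ✓ (all of [7,7])
  i=5: ✗ (fails at j=8)
  i=6: ✗ (fails at j=9)
  i=7: ✗ (fails at j=10)
Positions where it holds: {4} → 1.

1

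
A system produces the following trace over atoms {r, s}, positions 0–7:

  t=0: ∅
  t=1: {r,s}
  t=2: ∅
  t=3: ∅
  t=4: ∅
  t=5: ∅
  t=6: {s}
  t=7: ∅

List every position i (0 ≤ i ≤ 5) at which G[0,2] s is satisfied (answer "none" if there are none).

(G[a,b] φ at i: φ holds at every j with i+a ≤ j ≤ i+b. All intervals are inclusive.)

none

Evaluate at each i in [0,5]:
  i=0: ✗ (fails at j=0)
  i=1: ✗ (fails at j=2)
  i=2: ✗ (fails at j=2)
  i=3: ✗ (fails at j=3)
  i=4: ✗ (fails at j=4)
  i=5: ✗ (fails at j=5)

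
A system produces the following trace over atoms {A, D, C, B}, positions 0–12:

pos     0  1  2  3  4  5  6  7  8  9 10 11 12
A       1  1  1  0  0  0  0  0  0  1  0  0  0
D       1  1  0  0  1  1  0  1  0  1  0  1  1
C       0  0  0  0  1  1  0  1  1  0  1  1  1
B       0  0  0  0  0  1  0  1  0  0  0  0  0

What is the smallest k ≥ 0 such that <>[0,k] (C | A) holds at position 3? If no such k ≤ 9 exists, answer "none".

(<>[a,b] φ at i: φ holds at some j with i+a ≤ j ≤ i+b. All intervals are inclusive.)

Scan j = 3,4,… for (C | A):
  j=3: fails
  j=4: holds
First hit at j=4, so smallest k = 4-3 = 1.

1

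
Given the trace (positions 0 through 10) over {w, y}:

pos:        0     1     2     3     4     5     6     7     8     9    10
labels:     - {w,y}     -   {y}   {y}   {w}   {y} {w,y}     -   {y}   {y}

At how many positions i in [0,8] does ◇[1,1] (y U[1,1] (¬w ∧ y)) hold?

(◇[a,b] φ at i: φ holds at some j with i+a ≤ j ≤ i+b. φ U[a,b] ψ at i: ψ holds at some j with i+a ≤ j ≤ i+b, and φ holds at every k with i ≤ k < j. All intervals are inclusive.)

2

Evaluate at each i in [0,8]:
  i=0: ✗ (none in [1,1])
  i=1: ✗ (none in [2,2])
  i=2: ✓ (witness j=3)
  i=3: ✗ (none in [4,4])
  i=4: ✗ (none in [5,5])
  i=5: ✗ (none in [6,6])
  i=6: ✗ (none in [7,7])
  i=7: ✗ (none in [8,8])
  i=8: ✓ (witness j=9)
Positions where it holds: {2, 8} → 2.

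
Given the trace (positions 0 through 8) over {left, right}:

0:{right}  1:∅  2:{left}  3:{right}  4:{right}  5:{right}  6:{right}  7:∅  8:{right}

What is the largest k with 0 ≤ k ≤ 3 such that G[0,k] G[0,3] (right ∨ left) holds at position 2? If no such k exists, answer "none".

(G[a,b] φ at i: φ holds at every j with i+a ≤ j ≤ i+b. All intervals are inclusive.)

G[0,3] (right ∨ left) must hold from j=2 onward; find where it first fails.
  j=2: holds
  j=3: holds
  j=4: fails
Holds on [2,3], so largest k = 1.

1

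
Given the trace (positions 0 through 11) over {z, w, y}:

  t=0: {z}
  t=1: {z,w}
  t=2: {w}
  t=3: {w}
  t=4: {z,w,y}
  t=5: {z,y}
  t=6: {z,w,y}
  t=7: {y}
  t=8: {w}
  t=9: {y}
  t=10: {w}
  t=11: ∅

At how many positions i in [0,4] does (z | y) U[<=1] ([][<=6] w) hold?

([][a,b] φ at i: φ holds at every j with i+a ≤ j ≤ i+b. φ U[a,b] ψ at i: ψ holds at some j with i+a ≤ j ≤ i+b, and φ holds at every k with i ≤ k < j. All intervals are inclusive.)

0

Evaluate at each i in [0,4]:
  i=0: ✗ (no rhs in [0,1])
  i=1: ✗ (no rhs in [1,2])
  i=2: ✗ (no rhs in [2,3])
  i=3: ✗ (no rhs in [3,4])
  i=4: ✗ (no rhs in [4,5])
Positions where it holds: {} → 0.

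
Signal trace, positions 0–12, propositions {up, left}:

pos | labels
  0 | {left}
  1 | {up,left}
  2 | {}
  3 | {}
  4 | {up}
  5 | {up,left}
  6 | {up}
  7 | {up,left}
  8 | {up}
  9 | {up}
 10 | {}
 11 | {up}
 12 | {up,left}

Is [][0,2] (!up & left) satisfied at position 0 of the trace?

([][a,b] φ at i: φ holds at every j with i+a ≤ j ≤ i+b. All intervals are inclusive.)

False

Check (!up & left) at every j in [0,2]:
  j=0: true
  j=1: false
  j=2: false
Fails at j=1 → formula fails.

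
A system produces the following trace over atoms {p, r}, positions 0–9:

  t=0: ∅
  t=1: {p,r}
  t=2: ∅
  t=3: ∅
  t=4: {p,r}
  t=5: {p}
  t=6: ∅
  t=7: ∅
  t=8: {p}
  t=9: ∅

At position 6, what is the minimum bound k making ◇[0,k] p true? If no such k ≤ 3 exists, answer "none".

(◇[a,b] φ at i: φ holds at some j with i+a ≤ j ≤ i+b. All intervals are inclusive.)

2

Scan j = 6,7,… for p:
  j=6: fails
  j=7: fails
  j=8: holds
First hit at j=8, so smallest k = 8-6 = 2.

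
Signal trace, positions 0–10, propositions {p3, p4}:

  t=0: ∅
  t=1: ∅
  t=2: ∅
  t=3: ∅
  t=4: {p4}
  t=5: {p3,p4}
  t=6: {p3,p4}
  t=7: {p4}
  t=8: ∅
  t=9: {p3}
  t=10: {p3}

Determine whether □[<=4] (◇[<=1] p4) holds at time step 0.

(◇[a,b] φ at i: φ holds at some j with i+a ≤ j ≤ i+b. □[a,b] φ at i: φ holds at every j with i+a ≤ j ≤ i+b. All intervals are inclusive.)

Does not hold

Check ◇[<=1] p4 at every j in [0,4]:
  j=0: fails (none in [0,1])
  j=1: fails (none in [1,2])
  j=2: fails (none in [2,3])
  j=3: holds (witness at 4)
  j=4: holds (witness at 4)
Fails at j=0 → formula fails.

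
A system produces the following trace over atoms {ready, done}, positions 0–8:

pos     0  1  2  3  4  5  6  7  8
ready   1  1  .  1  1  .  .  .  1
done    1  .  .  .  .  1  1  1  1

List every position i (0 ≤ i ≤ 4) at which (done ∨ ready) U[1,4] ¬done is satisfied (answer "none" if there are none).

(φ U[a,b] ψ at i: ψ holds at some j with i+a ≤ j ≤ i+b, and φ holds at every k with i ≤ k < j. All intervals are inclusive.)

Evaluate at each i in [0,4]:
  i=0: ✓ (rhs at j=1; lhs holds on [0,0])
  i=1: ✓ (rhs at j=2; lhs holds on [1,1])
  i=2: ✗ (lhs fails at k=2 before rhs at j=3)
  i=3: ✓ (rhs at j=4; lhs holds on [3,3])
  i=4: ✗ (no rhs in [5,8])

0, 1, 3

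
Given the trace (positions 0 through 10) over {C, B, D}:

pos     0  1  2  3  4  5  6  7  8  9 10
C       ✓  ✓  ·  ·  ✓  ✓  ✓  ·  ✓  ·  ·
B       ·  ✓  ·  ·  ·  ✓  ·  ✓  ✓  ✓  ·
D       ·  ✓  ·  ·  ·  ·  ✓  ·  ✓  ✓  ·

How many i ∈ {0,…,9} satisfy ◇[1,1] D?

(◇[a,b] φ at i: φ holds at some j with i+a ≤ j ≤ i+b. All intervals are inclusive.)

Evaluate at each i in [0,9]:
  i=0: ✓ (witness j=1)
  i=1: ✗ (none in [2,2])
  i=2: ✗ (none in [3,3])
  i=3: ✗ (none in [4,4])
  i=4: ✗ (none in [5,5])
  i=5: ✓ (witness j=6)
  i=6: ✗ (none in [7,7])
  i=7: ✓ (witness j=8)
  i=8: ✓ (witness j=9)
  i=9: ✗ (none in [10,10])
Positions where it holds: {0, 5, 7, 8} → 4.

4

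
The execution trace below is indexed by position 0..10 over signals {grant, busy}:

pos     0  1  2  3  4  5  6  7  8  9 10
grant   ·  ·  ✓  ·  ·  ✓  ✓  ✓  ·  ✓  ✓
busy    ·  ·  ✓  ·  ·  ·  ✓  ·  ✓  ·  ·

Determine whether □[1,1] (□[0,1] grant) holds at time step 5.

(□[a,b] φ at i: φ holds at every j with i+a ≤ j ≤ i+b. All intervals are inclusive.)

True

Check □[0,1] grant at every j in [6,6]:
  j=6: holds on [6,7]
All positions satisfy it → formula holds.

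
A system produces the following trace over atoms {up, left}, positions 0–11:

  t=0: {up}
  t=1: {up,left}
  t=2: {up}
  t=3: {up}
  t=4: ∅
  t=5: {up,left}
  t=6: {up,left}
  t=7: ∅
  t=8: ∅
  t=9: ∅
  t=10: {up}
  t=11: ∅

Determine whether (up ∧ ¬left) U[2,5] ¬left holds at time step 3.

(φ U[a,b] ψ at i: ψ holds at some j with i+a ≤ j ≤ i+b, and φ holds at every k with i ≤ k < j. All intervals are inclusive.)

Does not hold

Need some j in [5,8] with ¬left, and (up ∧ ¬left) at every k in [3,j-1].
  j=5: ¬left false.
  j=6: ¬left false.
  j=7: ¬left holds, but (up ∧ ¬left) fails at k=4 → not this j.
  j=8: ¬left holds, but (up ∧ ¬left) fails at k=4 → not this j.
No j in the window works → until fails.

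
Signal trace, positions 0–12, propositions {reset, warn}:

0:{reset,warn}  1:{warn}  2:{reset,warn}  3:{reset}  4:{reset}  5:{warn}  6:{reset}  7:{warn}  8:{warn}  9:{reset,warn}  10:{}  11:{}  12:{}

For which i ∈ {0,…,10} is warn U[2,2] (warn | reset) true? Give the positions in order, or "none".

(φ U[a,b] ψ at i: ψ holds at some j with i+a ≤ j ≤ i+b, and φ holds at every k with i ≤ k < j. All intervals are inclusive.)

Evaluate at each i in [0,10]:
  i=0: ✓ (rhs at j=2; lhs holds on [0,1])
  i=1: ✓ (rhs at j=3; lhs holds on [1,2])
  i=2: ✗ (lhs fails at k=3 before rhs at j=4)
  i=3: ✗ (lhs fails at k=3 before rhs at j=5)
  i=4: ✗ (lhs fails at k=4 before rhs at j=6)
  i=5: ✗ (lhs fails at k=6 before rhs at j=7)
  i=6: ✗ (lhs fails at k=6 before rhs at j=8)
  i=7: ✓ (rhs at j=9; lhs holds on [7,8])
  i=8: ✗ (no rhs in [10,10])
  i=9: ✗ (no rhs in [11,11])
  i=10: ✗ (no rhs in [12,12])

0, 1, 7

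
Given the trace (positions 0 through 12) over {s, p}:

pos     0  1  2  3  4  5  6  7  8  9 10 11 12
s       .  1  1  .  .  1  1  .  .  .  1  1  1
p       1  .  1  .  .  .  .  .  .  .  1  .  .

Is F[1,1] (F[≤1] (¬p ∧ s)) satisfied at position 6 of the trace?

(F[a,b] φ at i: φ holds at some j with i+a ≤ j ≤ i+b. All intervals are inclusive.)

No

Check F[≤1] (¬p ∧ s) at each j in [7,7]:
  j=7: fails (none in [7,8])
No position in the window satisfies it → formula fails.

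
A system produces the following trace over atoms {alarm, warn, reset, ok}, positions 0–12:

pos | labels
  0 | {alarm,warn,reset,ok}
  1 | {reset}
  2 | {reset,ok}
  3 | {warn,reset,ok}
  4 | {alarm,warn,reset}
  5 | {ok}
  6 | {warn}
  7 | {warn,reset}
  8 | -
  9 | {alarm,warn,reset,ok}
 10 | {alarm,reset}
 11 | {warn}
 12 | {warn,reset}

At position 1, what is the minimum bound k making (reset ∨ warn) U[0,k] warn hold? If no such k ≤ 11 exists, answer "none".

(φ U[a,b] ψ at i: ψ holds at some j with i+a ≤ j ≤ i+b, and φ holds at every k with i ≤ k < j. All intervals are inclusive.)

2

Need earliest j ≥ 1 with warn, and (reset ∨ warn) at every k in [1,j-1].
  j=1: rhs fails.
  j=2: rhs fails.
  j=3: rhs holds; lhs holds on [1,2]. k = 2.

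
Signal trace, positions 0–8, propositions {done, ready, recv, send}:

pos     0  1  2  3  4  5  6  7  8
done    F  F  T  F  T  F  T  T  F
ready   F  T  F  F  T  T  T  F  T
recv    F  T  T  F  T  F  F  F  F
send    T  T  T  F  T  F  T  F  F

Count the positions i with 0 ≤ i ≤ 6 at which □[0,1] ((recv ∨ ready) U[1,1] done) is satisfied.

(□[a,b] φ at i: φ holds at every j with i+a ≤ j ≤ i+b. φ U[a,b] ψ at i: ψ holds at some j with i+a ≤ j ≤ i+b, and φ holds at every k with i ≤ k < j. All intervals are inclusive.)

Evaluate at each i in [0,6]:
  i=0: ✗ (fails at j=0)
  i=1: ✗ (fails at j=2)
  i=2: ✗ (fails at j=2)
  i=3: ✗ (fails at j=3)
  i=4: ✗ (fails at j=4)
  i=5: ✓ (all of [5,6])
  i=6: ✗ (fails at j=7)
Positions where it holds: {5} → 1.

1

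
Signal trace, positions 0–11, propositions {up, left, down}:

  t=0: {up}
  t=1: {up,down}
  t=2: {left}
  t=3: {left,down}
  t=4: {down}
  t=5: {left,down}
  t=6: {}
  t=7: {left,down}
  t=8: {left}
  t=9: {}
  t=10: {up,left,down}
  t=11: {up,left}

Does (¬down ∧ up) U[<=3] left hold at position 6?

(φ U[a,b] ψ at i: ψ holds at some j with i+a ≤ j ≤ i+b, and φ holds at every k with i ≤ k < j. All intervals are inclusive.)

False

Need some j in [6,9] with left, and (¬down ∧ up) at every k in [6,j-1].
  j=6: left false.
  j=7: left holds, but (¬down ∧ up) fails at k=6 → not this j.
  j=8: left holds, but (¬down ∧ up) fails at k=6 → not this j.
  j=9: left false.
No j in the window works → until fails.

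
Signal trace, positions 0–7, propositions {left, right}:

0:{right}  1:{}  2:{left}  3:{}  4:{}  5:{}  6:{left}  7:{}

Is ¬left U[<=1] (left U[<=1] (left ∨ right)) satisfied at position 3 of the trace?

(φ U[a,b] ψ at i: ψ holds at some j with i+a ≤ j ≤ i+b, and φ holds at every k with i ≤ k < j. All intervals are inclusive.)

Need some j in [3,4] with (left U[<=1] (left ∨ right)), and ¬left at every k in [3,j-1].
  j=3: (left U[<=1] (left ∨ right)) — fails.
  j=4: (left U[<=1] (left ∨ right)) — fails.
No j in the window works → until fails.

No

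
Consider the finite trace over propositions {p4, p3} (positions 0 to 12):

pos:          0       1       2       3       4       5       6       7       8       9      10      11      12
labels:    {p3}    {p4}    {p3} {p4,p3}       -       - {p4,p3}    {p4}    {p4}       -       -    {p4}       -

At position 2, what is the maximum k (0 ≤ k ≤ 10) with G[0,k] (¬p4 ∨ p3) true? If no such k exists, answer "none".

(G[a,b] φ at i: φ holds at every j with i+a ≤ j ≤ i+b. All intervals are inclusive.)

(¬p4 ∨ p3) must hold from j=2 onward; find where it first fails.
  j=2: holds
  j=3: holds
  j=4: holds
  j=5: holds
  j=6: holds
  j=7: fails
Holds on [2,6], so largest k = 4.

4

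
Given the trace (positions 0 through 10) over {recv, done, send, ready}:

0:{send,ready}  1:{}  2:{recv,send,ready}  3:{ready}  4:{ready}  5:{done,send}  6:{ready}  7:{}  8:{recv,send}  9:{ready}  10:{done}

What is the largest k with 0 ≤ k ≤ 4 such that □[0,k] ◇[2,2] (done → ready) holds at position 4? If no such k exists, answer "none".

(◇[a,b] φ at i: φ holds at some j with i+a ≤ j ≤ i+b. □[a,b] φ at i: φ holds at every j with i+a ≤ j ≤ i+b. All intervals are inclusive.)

◇[2,2] (done → ready) must hold from j=4 onward; find where it first fails.
  j=4: holds
  j=5: holds
  j=6: holds
  j=7: holds
  j=8: fails
Holds on [4,7], so largest k = 3.

3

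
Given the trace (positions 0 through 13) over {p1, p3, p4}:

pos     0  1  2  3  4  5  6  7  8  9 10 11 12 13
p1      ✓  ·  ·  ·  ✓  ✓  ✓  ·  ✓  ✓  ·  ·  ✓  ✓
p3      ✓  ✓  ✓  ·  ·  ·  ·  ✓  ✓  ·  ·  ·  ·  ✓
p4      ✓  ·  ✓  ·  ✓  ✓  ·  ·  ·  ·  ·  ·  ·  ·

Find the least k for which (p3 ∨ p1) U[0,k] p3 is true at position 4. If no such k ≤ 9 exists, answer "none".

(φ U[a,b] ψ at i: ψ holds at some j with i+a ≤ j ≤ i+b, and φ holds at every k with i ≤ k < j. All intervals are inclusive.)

Need earliest j ≥ 4 with p3, and (p3 ∨ p1) at every k in [4,j-1].
  j=4: rhs fails.
  j=5: rhs fails.
  j=6: rhs fails.
  j=7: rhs holds; lhs holds on [4,6]. k = 3.

3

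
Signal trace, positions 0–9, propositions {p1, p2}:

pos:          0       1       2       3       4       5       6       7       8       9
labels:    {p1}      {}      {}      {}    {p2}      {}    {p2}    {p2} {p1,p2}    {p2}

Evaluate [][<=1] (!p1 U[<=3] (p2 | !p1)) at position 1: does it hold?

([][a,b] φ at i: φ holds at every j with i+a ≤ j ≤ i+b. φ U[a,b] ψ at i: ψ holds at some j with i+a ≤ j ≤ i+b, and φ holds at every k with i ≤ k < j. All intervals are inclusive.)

Check (!p1 U[<=3] (p2 | !p1)) at every j in [1,2]:
  j=1: holds
  j=2: holds
All positions satisfy it → formula holds.

Holds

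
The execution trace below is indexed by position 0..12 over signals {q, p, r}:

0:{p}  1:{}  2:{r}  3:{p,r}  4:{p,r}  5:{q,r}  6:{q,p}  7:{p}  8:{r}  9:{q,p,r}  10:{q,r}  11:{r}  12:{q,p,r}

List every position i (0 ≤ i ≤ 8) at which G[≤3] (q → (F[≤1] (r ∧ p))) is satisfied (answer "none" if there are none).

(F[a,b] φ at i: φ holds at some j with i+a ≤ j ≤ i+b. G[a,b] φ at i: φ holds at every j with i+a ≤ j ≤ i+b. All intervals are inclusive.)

Evaluate at each i in [0,8]:
  i=0: ✓ (all of [0,3])
  i=1: ✓ (all of [1,4])
  i=2: ✗ (fails at j=5)
  i=3: ✗ (fails at j=5)
  i=4: ✗ (fails at j=5)
  i=5: ✗ (fails at j=5)
  i=6: ✗ (fails at j=6)
  i=7: ✗ (fails at j=10)
  i=8: ✗ (fails at j=10)

0, 1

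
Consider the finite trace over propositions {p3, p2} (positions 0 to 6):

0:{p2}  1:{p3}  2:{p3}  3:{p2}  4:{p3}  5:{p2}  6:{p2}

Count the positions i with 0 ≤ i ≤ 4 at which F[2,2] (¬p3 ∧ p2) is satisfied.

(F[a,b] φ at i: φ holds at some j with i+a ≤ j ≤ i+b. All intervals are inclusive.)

Evaluate at each i in [0,4]:
  i=0: ✗ (none in [2,2])
  i=1: ✓ (witness j=3)
  i=2: ✗ (none in [4,4])
  i=3: ✓ (witness j=5)
  i=4: ✓ (witness j=6)
Positions where it holds: {1, 3, 4} → 3.

3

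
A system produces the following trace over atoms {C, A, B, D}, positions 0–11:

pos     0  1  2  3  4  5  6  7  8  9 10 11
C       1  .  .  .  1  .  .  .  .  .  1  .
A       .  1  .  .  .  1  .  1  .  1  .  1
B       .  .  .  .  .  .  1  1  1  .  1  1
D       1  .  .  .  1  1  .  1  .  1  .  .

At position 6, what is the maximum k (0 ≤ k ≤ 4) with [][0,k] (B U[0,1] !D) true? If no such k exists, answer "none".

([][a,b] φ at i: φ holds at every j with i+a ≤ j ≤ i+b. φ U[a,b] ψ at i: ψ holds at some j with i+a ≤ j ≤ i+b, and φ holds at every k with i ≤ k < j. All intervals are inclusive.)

2

(B U[0,1] !D) must hold from j=6 onward; find where it first fails.
  j=6: holds
  j=7: holds
  j=8: holds
  j=9: fails
Holds on [6,8], so largest k = 2.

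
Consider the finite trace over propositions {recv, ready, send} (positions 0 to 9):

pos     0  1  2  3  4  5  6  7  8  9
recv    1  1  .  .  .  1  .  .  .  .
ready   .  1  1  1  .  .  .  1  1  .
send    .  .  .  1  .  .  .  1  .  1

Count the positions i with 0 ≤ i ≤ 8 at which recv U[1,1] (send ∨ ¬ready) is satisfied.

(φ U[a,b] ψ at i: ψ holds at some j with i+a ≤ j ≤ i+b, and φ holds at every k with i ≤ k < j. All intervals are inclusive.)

1

Evaluate at each i in [0,8]:
  i=0: ✗ (no rhs in [1,1])
  i=1: ✗ (no rhs in [2,2])
  i=2: ✗ (lhs fails at k=2 before rhs at j=3)
  i=3: ✗ (lhs fails at k=3 before rhs at j=4)
  i=4: ✗ (lhs fails at k=4 before rhs at j=5)
  i=5: ✓ (rhs at j=6; lhs holds on [5,5])
  i=6: ✗ (lhs fails at k=6 before rhs at j=7)
  i=7: ✗ (no rhs in [8,8])
  i=8: ✗ (lhs fails at k=8 before rhs at j=9)
Positions where it holds: {5} → 1.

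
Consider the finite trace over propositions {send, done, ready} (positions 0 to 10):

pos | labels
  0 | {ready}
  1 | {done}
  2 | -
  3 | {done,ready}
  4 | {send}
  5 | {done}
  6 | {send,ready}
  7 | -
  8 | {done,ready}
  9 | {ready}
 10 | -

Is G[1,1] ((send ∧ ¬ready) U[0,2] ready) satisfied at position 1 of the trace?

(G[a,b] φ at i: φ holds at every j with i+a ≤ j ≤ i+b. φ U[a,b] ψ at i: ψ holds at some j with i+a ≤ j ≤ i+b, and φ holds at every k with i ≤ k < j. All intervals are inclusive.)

Check ((send ∧ ¬ready) U[0,2] ready) at every j in [2,2]:
  j=2: fails
Fails at j=2 → formula fails.

Does not hold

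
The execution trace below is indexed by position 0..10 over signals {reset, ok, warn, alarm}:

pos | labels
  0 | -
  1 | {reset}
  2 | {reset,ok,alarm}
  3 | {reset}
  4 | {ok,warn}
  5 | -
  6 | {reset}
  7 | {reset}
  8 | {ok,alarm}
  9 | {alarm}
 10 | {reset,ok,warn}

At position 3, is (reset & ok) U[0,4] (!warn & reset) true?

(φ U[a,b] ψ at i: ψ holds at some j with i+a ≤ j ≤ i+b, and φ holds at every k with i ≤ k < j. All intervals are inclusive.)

True

Need some j in [3,7] with (!warn & reset), and (reset & ok) at every k in [3,j-1].
  j=3: (!warn & reset) holds; no prefix to check → satisfied.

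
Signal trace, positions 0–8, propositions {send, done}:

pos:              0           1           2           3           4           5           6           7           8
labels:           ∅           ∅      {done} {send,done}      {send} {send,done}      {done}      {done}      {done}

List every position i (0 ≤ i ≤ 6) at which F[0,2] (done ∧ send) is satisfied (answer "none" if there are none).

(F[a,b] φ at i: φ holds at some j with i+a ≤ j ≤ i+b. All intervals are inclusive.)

1, 2, 3, 4, 5

Evaluate at each i in [0,6]:
  i=0: ✗ (none in [0,2])
  i=1: ✓ (witness j=3)
  i=2: ✓ (witness j=3)
  i=3: ✓ (witness j=3)
  i=4: ✓ (witness j=5)
  i=5: ✓ (witness j=5)
  i=6: ✗ (none in [6,8])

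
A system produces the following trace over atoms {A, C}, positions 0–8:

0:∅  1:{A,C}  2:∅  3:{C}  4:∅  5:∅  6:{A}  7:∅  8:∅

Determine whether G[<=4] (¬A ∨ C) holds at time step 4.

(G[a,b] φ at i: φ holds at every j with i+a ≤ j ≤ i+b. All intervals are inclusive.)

False

Check (¬A ∨ C) at every j in [4,8]:
  j=4: true
  j=5: true
  j=6: false
  j=7: true
  j=8: true
Fails at j=6 → formula fails.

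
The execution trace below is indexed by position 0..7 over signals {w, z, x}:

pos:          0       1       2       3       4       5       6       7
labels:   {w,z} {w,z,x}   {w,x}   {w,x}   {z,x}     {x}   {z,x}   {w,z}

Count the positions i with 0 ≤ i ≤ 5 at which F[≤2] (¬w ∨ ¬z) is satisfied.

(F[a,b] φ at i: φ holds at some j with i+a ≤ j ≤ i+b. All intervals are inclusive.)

Evaluate at each i in [0,5]:
  i=0: ✓ (witness j=2)
  i=1: ✓ (witness j=2)
  i=2: ✓ (witness j=2)
  i=3: ✓ (witness j=3)
  i=4: ✓ (witness j=4)
  i=5: ✓ (witness j=5)
Positions where it holds: {0, 1, 2, 3, 4, 5} → 6.

6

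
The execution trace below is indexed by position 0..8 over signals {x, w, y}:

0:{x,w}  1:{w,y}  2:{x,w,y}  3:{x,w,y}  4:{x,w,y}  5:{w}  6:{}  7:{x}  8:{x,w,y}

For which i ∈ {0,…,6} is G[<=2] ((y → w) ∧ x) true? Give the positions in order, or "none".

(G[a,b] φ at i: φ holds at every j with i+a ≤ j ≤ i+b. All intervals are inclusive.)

Evaluate at each i in [0,6]:
  i=0: ✗ (fails at j=1)
  i=1: ✗ (fails at j=1)
  i=2: ✓ (all of [2,4])
  i=3: ✗ (fails at j=5)
  i=4: ✗ (fails at j=5)
  i=5: ✗ (fails at j=5)
  i=6: ✗ (fails at j=6)

2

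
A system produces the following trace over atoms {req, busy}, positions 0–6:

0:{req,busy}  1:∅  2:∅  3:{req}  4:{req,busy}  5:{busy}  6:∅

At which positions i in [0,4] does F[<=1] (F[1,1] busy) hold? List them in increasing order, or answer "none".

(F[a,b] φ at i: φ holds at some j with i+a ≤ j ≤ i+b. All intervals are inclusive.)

2, 3, 4

Evaluate at each i in [0,4]:
  i=0: ✗ (none in [0,1])
  i=1: ✗ (none in [1,2])
  i=2: ✓ (witness j=3)
  i=3: ✓ (witness j=3)
  i=4: ✓ (witness j=4)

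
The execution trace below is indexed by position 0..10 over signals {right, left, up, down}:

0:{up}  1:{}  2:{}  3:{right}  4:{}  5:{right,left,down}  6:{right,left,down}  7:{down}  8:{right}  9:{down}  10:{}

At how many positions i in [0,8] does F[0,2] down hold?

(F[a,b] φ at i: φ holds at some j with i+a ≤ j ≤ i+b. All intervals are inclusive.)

Evaluate at each i in [0,8]:
  i=0: ✗ (none in [0,2])
  i=1: ✗ (none in [1,3])
  i=2: ✗ (none in [2,4])
  i=3: ✓ (witness j=5)
  i=4: ✓ (witness j=5)
  i=5: ✓ (witness j=5)
  i=6: ✓ (witness j=6)
  i=7: ✓ (witness j=7)
  i=8: ✓ (witness j=9)
Positions where it holds: {3, 4, 5, 6, 7, 8} → 6.

6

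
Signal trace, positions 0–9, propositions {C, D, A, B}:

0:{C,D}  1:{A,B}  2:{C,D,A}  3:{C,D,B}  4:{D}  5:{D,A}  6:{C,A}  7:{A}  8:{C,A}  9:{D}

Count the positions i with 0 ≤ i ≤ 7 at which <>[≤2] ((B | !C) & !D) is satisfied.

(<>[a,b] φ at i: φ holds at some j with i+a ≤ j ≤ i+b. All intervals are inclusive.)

5

Evaluate at each i in [0,7]:
  i=0: ✓ (witness j=1)
  i=1: ✓ (witness j=1)
  i=2: ✗ (none in [2,4])
  i=3: ✗ (none in [3,5])
  i=4: ✗ (none in [4,6])
  i=5: ✓ (witness j=7)
  i=6: ✓ (witness j=7)
  i=7: ✓ (witness j=7)
Positions where it holds: {0, 1, 5, 6, 7} → 5.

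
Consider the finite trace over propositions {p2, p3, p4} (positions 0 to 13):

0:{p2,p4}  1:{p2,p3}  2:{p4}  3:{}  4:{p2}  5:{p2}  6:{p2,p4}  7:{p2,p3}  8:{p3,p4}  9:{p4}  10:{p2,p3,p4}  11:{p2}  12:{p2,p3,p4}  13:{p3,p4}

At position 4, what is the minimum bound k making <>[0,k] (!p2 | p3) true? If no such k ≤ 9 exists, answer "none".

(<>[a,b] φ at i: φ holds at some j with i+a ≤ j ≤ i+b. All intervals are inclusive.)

3

Scan j = 4,5,… for (!p2 | p3):
  j=4: fails
  j=5: fails
  j=6: fails
  j=7: holds
First hit at j=7, so smallest k = 7-4 = 3.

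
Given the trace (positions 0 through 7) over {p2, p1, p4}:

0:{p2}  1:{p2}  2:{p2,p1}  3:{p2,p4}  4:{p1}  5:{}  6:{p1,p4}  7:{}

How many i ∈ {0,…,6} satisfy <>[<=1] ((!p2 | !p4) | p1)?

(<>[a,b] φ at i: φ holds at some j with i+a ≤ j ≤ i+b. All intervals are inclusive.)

7

Evaluate at each i in [0,6]:
  i=0: ✓ (witness j=0)
  i=1: ✓ (witness j=1)
  i=2: ✓ (witness j=2)
  i=3: ✓ (witness j=4)
  i=4: ✓ (witness j=4)
  i=5: ✓ (witness j=5)
  i=6: ✓ (witness j=6)
Positions where it holds: {0, 1, 2, 3, 4, 5, 6} → 7.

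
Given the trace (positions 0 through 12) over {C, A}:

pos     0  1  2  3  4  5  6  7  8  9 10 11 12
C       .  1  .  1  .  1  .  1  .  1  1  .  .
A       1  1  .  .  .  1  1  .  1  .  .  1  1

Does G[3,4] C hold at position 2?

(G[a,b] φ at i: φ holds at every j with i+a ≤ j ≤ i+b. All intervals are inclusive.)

Check C at every j in [5,6]:
  j=5: true
  j=6: false
Fails at j=6 → formula fails.

No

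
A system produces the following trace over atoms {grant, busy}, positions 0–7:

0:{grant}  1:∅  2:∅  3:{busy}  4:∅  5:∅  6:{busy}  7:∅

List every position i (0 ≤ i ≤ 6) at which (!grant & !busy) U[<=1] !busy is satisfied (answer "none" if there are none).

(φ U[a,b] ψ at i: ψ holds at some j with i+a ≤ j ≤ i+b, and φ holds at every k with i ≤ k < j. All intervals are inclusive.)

0, 1, 2, 4, 5

Evaluate at each i in [0,6]:
  i=0: ✓ (rhs at j=0)
  i=1: ✓ (rhs at j=1)
  i=2: ✓ (rhs at j=2)
  i=3: ✗ (lhs fails at k=3 before rhs at j=4)
  i=4: ✓ (rhs at j=4)
  i=5: ✓ (rhs at j=5)
  i=6: ✗ (lhs fails at k=6 before rhs at j=7)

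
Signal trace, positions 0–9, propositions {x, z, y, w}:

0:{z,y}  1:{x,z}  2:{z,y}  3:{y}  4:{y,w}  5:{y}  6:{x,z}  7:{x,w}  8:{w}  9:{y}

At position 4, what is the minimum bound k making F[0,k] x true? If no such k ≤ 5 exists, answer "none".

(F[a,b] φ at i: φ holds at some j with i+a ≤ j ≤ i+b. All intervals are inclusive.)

Scan j = 4,5,… for x:
  j=4: fails
  j=5: fails
  j=6: holds
First hit at j=6, so smallest k = 6-4 = 2.

2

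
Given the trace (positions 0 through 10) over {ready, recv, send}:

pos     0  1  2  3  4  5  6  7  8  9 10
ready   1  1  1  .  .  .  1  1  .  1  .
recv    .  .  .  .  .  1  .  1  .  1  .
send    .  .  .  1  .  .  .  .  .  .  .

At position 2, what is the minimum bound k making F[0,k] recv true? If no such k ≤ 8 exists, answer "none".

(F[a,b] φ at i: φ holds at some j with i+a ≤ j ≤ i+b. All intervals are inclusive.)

3

Scan j = 2,3,… for recv:
  j=2: fails
  j=3: fails
  j=4: fails
  j=5: holds
First hit at j=5, so smallest k = 5-2 = 3.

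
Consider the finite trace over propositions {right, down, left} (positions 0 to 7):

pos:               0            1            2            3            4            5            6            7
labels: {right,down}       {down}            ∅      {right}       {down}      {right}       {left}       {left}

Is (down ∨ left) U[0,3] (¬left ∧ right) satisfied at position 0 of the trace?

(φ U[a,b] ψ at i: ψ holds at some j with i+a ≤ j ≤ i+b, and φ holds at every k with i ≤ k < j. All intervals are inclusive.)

Yes

Need some j in [0,3] with (¬left ∧ right), and (down ∨ left) at every k in [0,j-1].
  j=0: (¬left ∧ right) holds; no prefix to check → satisfied.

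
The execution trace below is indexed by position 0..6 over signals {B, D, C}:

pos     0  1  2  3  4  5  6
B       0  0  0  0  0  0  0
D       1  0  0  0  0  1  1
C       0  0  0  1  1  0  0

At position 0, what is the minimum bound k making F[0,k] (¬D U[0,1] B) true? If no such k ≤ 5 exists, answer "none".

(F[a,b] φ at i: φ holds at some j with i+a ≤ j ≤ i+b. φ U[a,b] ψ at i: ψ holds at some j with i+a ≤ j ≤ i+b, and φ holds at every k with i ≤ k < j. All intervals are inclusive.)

none

Scan j = 0,1,… for (¬D U[0,1] B):
  j=0: fails
  j=1: fails
  j=2: fails
  j=3: fails
  j=4: fails
  j=5: fails
No j in [0,5] satisfies it → none.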